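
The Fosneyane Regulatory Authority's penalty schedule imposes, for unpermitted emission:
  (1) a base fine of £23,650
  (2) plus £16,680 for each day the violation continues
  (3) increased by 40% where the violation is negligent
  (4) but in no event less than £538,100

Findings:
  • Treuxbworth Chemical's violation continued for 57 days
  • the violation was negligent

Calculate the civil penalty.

Civil penalty: £1,364,174

Per-day component: 57 × £16,680 = £950,760
Base plus per-day: £23,650 + £950,760 = £974,410
Enhancement: 40% of £974,410 = £389,764
Enhanced fine: £974,410 + £389,764 = £1,364,174
Minimum £538,100: £1,364,174 meets the minimum, no increase.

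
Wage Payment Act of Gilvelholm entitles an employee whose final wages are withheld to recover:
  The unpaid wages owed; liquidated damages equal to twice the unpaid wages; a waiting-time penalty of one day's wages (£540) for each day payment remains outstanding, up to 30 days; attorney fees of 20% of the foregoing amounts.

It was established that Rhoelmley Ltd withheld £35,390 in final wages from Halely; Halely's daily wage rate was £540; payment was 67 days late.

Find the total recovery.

Doubled: 2 × £35,390 = £70,780
Penalty days: min(67, 30) = 30
Waiting-time penalty: 30 × £540 = £16,200
Subtotal: £35,390 + £70,780 + £16,200 = £122,370
Attorney fees: 20% of £122,370 = £24,474
Total award: £122,370 + £24,474 = £146,844

£146,844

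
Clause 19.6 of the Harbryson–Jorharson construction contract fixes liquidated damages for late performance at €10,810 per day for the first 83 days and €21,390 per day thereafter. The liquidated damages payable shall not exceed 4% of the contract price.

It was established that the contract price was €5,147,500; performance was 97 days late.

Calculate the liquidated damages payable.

First 83 days: 83 × €10,810 = €897,230
Remaining days: (97 − 83) × €21,390 = €299,460
Accrued per-day damages: €897,230 + €299,460 = €1,196,690
Cap: 4% of €5,147,500 = €205,900
Cap at €205,900: €1,196,690 exceeds the cap → €205,900

€205,900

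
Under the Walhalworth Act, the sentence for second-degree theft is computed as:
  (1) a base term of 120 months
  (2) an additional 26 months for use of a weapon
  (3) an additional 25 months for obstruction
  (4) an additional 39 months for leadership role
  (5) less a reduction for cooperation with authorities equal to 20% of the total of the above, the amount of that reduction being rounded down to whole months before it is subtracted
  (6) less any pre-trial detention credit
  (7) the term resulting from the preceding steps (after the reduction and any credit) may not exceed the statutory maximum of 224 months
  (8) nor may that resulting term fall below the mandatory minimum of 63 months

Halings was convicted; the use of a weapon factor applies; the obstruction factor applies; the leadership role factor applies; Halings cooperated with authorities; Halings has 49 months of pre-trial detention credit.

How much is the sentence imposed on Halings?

Use of a weapon enhancement: +26 months
Obstruction enhancement: +25 months
Leadership role enhancement: +39 months
Adjusted term: 120 months + 26 months + 25 months + 39 months = 210 months
Cooperation with authorities reduction: 20% of 210 months = 42 months (rounded down)
After reduction: 210 − 42 = 168 months
Less pre-trial detention credit: 168 months − 49 months = 119 months
Cap at 224 months: 119 months is within the cap, no reduction.
Minimum 63 months: 119 months meets the minimum, no increase.

Sentence: 119 months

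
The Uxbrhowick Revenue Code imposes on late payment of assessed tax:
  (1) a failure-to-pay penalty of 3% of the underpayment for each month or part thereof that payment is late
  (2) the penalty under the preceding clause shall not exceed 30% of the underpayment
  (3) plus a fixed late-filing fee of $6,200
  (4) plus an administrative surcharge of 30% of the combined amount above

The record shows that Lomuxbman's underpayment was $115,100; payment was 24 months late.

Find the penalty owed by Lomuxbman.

Accrued rate: 3% × 24 = 72%, capped at 30% → 30%
Failure-to-pay penalty: 30% of $115,100 = $34,530
Penalty before surcharge: $34,530 + $6,200 = $40,730
Administrative surcharge: 30% of $40,730 = $12,219
Total penalty: $40,730 + $12,219 = $52,949

Penalty: $52,949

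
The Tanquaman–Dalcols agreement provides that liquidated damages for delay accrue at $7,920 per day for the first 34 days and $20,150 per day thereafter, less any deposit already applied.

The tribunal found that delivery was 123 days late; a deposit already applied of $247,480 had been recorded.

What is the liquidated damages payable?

First 34 days: 34 × $7,920 = $269,280
Remaining days: (123 − 34) × $20,150 = $1,793,350
Accrued per-day damages: $269,280 + $1,793,350 = $2,062,630
Less deposit already applied: $2,062,630 − $247,480 = $1,815,150

$1,815,150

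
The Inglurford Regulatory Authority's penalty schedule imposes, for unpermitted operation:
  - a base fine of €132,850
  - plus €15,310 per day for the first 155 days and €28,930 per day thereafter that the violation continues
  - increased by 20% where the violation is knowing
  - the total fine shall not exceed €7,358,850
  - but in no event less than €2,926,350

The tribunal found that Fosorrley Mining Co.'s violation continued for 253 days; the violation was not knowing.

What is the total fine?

First 155 days: 155 × €15,310 = €2,373,050
Remaining days: (253 − 155) × €28,930 = €2,835,140
Per-day component: €2,373,050 + €2,835,140 = €5,208,190
Base plus per-day: €132,850 + €5,208,190 = €5,341,040
The violation was not knowing: no 20% increase.
Cap at €7,358,850: €5,341,040 is within the cap, no reduction.
Minimum €2,926,350: €5,341,040 meets the minimum, no increase.

€5,341,040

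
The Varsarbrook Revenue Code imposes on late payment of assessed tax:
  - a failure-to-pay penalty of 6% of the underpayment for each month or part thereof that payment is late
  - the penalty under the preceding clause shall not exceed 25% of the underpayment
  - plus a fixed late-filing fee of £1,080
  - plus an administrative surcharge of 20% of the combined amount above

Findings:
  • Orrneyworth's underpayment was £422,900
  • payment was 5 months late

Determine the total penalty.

£128,166

Accrued rate: 6% × 5 = 30%, capped at 25% → 25%
Failure-to-pay penalty: 25% of £422,900 = £105,725
Penalty before surcharge: £105,725 + £1,080 = £106,805
Administrative surcharge: 20% of £106,805 = £21,361
Total penalty: £106,805 + £21,361 = £128,166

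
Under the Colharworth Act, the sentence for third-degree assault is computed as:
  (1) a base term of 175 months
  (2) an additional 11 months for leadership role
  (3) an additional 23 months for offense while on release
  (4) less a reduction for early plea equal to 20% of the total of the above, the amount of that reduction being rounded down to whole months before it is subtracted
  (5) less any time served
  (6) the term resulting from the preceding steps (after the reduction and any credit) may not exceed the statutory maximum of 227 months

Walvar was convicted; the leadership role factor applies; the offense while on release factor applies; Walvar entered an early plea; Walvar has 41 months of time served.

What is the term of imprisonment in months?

Leadership role enhancement: +11 months
Offense while on release enhancement: +23 months
Adjusted term: 175 months + 11 months + 23 months = 209 months
Early plea reduction: 20% of 209 months = 41 months (rounded down)
After reduction: 209 − 41 = 168 months
Less time served: 168 months − 41 months = 127 months
Cap at 227 months: 127 months is within the cap, no reduction.

127 months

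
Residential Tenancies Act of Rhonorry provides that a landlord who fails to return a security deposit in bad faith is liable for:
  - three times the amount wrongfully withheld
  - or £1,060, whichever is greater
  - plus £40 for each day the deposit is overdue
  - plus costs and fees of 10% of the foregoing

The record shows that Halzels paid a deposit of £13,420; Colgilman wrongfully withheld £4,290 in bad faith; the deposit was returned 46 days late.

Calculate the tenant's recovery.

£16,181

Trebled: 3 × £4,290 = £12,870
Minimum £1,060: £12,870 meets the minimum, no increase.
Late-return penalty: 46 × £40 = £1,840
Damages plus late penalty: £12,870 + £1,840 = £14,710
Costs and fees: 10% of £14,710 = £1,471
Total recovery: £14,710 + £1,471 = £16,181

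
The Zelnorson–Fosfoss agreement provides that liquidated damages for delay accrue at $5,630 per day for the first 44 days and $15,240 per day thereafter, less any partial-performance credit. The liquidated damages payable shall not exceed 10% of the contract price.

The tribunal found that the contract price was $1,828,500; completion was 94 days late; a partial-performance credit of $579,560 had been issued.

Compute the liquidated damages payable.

$182,850

First 44 days: 44 × $5,630 = $247,720
Remaining days: (94 − 44) × $15,240 = $762,000
Accrued per-day damages: $247,720 + $762,000 = $1,009,720
Less partial-performance credit: $1,009,720 − $579,560 = $430,160
Cap: 10% of $1,828,500 = $182,850
Cap at $182,850: $430,160 exceeds the cap → $182,850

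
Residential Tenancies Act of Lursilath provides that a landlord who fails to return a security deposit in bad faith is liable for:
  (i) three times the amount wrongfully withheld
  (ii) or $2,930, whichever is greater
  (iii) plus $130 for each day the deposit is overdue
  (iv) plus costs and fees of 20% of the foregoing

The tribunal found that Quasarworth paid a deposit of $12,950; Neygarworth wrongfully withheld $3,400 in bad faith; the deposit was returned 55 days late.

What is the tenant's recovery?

Recovery: $20,820

Trebled: 3 × $3,400 = $10,200
Minimum $2,930: $10,200 meets the minimum, no increase.
Late-return penalty: 55 × $130 = $7,150
Damages plus late penalty: $10,200 + $7,150 = $17,350
Costs and fees: 20% of $17,350 = $3,470
Total recovery: $17,350 + $3,470 = $20,820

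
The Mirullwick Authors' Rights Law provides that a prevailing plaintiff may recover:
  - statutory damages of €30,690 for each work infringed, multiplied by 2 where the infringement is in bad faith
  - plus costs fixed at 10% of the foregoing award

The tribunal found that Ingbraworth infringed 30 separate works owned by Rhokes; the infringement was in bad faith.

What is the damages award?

Statutory damages: 30 × €30,690 = €920,700
Doubled: 2 × €920,700 = €1,841,400
Costs: 10% of €1,841,400 = €184,140
Award plus costs: €1,841,400 + €184,140 = €2,025,540

€2,025,540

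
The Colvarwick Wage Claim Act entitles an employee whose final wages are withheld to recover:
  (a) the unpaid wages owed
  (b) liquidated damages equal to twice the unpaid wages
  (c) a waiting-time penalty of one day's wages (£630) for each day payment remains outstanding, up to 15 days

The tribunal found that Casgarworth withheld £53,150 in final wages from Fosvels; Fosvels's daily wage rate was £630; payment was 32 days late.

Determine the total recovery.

Doubled: 2 × £53,150 = £106,300
Penalty days: min(32, 15) = 15
Waiting-time penalty: 15 × £630 = £9,450
Total award: £53,150 + £106,300 + £9,450 = £168,900

£168,900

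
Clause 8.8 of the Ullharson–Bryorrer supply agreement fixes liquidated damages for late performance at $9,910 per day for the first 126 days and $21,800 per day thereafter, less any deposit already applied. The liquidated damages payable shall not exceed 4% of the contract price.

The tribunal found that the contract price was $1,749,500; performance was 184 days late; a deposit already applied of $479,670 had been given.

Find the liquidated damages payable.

$69,980

First 126 days: 126 × $9,910 = $1,248,660
Remaining days: (184 − 126) × $21,800 = $1,264,400
Accrued per-day damages: $1,248,660 + $1,264,400 = $2,513,060
Less deposit already applied: $2,513,060 − $479,670 = $2,033,390
Cap: 4% of $1,749,500 = $69,980
Cap at $69,980: $2,033,390 exceeds the cap → $69,980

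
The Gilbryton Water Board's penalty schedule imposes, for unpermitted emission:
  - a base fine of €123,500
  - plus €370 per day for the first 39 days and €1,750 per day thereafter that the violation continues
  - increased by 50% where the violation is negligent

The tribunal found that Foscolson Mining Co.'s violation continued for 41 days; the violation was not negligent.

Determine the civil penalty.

First 39 days: 39 × €370 = €14,430
Remaining days: (41 − 39) × €1,750 = €3,500
Per-day component: €14,430 + €3,500 = €17,930
Base plus per-day: €123,500 + €17,930 = €141,430
The violation was not negligent: no 50% increase.

€141,430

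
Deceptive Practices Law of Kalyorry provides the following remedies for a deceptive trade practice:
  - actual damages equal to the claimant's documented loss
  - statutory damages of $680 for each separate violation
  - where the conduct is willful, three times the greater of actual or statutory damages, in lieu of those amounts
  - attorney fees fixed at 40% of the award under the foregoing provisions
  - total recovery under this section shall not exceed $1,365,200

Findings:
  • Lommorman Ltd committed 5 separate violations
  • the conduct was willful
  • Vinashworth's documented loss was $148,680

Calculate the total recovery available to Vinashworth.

$624,456

Statutory damages: 5 × $680 = $3,400
Greater of actual damages ($148,680) or statutory damages ($3,400): $148,680
Trebled: 3 × $148,680 = $446,040
Attorney fees: 40% of $446,040 = $178,416
Total before cap: $446,040 + $178,416 = $624,456
Cap at $1,365,200: $624,456 is within the cap, no reduction.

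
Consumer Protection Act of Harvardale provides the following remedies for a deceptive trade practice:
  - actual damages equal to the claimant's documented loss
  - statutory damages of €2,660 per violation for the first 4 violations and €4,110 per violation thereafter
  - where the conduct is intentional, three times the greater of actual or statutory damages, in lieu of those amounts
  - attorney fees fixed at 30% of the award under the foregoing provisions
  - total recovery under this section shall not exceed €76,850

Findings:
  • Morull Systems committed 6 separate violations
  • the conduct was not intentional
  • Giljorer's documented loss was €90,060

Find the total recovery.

First 4 violations: 4 × €2,660 = €10,640
Remaining violations: (6 − 4) × €4,110 = €8,220
Statutory damages: €10,640 + €8,220 = €18,860
Conduct not intentional: the in-lieu enhancement does not apply.
Actual plus statutory damages: €90,060 + €18,860 = €108,920
Attorney fees: 30% of €108,920 = €32,676
Total before cap: €108,920 + €32,676 = €141,596
Cap at €76,850: €141,596 exceeds the cap → €76,850

€76,850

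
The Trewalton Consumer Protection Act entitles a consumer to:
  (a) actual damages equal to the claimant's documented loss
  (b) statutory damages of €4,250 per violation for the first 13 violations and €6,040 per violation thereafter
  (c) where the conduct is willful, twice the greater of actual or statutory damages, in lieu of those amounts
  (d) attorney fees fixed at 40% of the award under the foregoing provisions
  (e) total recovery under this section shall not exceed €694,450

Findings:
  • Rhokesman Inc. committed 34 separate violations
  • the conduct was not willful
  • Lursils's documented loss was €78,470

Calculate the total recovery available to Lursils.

First 13 violations: 13 × €4,250 = €55,250
Remaining violations: (34 − 13) × €6,040 = €126,840
Statutory damages: €55,250 + €126,840 = €182,090
Conduct not willful: the in-lieu enhancement does not apply.
Actual plus statutory damages: €78,470 + €182,090 = €260,560
Attorney fees: 40% of €260,560 = €104,224
Total before cap: €260,560 + €104,224 = €364,784
Cap at €694,450: €364,784 is within the cap, no reduction.

€364,784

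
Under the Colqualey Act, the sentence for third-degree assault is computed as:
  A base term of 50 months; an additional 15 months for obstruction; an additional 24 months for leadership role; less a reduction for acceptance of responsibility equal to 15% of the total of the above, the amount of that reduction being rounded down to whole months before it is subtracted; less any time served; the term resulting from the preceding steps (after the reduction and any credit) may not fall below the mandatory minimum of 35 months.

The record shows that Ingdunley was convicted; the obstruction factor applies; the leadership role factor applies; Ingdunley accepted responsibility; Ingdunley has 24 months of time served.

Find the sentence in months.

Obstruction enhancement: +15 months
Leadership role enhancement: +24 months
Adjusted term: 50 months + 15 months + 24 months = 89 months
Acceptance of responsibility reduction: 15% of 89 months = 13 months (rounded down)
After reduction: 89 − 13 = 76 months
Less time served: 76 months − 24 months = 52 months
Minimum 35 months: 52 months meets the minimum, no increase.

52 months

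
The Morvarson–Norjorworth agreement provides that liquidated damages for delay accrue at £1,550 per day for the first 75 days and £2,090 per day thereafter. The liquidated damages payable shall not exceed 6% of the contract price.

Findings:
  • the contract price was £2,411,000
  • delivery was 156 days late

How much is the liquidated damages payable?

£144,660

First 75 days: 75 × £1,550 = £116,250
Remaining days: (156 − 75) × £2,090 = £169,290
Accrued per-day damages: £116,250 + £169,290 = £285,540
Cap: 6% of £2,411,000 = £144,660
Cap at £144,660: £285,540 exceeds the cap → £144,660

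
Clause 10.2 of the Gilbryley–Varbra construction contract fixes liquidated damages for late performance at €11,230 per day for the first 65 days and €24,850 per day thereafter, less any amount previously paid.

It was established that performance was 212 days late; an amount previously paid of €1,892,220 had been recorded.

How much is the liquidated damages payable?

First 65 days: 65 × €11,230 = €729,950
Remaining days: (212 − 65) × €24,850 = €3,652,950
Accrued per-day damages: €729,950 + €3,652,950 = €4,382,900
Less amount previously paid: €4,382,900 − €1,892,220 = €2,490,680

€2,490,680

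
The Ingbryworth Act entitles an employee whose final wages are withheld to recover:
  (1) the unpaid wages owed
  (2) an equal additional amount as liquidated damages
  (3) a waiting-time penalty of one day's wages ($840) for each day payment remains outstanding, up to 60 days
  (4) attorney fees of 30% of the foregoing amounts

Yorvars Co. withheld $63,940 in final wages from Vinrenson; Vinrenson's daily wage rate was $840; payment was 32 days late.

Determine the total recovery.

Liquidated damages (equal amount): $63,940
Penalty days: min(32, 60) = 32
Waiting-time penalty: 32 × $840 = $26,880
Subtotal: $63,940 + $63,940 + $26,880 = $154,760
Attorney fees: 30% of $154,760 = $46,428
Total award: $154,760 + $46,428 = $201,188

$201,188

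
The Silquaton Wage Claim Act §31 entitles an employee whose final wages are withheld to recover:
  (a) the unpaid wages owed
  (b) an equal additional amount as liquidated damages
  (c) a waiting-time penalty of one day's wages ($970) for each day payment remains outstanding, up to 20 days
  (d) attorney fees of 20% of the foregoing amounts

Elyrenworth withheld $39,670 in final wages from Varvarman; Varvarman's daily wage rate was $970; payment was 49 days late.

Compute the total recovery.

Liquidated damages (equal amount): $39,670
Penalty days: min(49, 20) = 20
Waiting-time penalty: 20 × $970 = $19,400
Subtotal: $39,670 + $39,670 + $19,400 = $98,740
Attorney fees: 20% of $98,740 = $19,748
Total award: $98,740 + $19,748 = $118,488

Total award: $118,488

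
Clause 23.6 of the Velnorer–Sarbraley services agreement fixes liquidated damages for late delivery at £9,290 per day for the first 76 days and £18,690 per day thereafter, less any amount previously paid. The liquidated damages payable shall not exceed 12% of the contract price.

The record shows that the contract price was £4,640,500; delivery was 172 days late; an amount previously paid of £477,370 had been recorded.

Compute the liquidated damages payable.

First 76 days: 76 × £9,290 = £706,040
Remaining days: (172 − 76) × £18,690 = £1,794,240
Accrued per-day damages: £706,040 + £1,794,240 = £2,500,280
Less amount previously paid: £2,500,280 − £477,370 = £2,022,910
Cap: 12% of £4,640,500 = £556,860
Cap at £556,860: £2,022,910 exceeds the cap → £556,860

£556,860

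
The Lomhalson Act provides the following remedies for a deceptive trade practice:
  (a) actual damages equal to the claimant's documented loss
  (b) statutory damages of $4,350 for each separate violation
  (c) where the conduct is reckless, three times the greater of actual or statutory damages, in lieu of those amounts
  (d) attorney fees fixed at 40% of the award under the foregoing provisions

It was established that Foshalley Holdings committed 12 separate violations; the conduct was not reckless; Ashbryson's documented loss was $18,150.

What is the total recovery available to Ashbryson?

$98,490

Statutory damages: 12 × $4,350 = $52,200
Conduct not reckless: the in-lieu enhancement does not apply.
Actual plus statutory damages: $18,150 + $52,200 = $70,350
Attorney fees: 40% of $70,350 = $28,140
Total recovery: $70,350 + $28,140 = $98,490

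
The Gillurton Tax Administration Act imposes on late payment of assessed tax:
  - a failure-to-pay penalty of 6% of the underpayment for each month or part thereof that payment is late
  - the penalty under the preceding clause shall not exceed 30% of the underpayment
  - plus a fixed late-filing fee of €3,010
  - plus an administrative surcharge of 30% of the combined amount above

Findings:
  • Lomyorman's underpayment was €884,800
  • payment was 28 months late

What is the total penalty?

Accrued rate: 6% × 28 = 168%, capped at 30% → 30%
Failure-to-pay penalty: 30% of €884,800 = €265,440
Penalty before surcharge: €265,440 + €3,010 = €268,450
Administrative surcharge: 30% of €268,450 = €80,535
Total penalty: €268,450 + €80,535 = €348,985

€348,985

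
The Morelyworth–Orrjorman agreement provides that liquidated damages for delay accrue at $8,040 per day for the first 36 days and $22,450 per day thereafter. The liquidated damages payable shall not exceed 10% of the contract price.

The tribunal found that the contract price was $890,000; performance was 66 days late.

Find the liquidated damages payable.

$89,000

First 36 days: 36 × $8,040 = $289,440
Remaining days: (66 − 36) × $22,450 = $673,500
Accrued per-day damages: $289,440 + $673,500 = $962,940
Cap: 10% of $890,000 = $89,000
Cap at $89,000: $962,940 exceeds the cap → $89,000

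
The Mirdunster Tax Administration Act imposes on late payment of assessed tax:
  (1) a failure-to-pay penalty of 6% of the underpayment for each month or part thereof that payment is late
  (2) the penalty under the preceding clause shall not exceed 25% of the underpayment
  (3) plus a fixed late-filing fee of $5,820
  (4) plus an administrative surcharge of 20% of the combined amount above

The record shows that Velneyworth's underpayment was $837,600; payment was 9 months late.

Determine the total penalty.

Accrued rate: 6% × 9 = 54%, capped at 25% → 25%
Failure-to-pay penalty: 25% of $837,600 = $209,400
Penalty before surcharge: $209,400 + $5,820 = $215,220
Administrative surcharge: 20% of $215,220 = $43,044
Total penalty: $215,220 + $43,044 = $258,264

$258,264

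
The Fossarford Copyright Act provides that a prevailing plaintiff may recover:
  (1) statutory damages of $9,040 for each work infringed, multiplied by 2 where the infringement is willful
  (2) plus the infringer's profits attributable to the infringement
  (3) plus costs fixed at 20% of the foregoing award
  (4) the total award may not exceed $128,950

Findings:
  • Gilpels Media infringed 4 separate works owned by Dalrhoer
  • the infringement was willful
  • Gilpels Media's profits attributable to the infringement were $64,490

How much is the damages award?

Statutory damages: 4 × $9,040 = $36,160
Doubled: 2 × $36,160 = $72,320
Combined award: $72,320 + $64,490 = $136,810
Costs: 20% of $136,810 = $27,362
Award plus costs: $136,810 + $27,362 = $164,172
Cap at $128,950: $164,172 exceeds the cap → $128,950

$128,950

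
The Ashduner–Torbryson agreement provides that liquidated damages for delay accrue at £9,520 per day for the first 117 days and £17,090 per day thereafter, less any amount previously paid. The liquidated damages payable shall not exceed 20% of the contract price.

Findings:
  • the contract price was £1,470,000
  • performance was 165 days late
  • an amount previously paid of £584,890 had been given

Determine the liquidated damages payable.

First 117 days: 117 × £9,520 = £1,113,840
Remaining days: (165 − 117) × £17,090 = £820,320
Accrued per-day damages: £1,113,840 + £820,320 = £1,934,160
Less amount previously paid: £1,934,160 − £584,890 = £1,349,270
Cap: 20% of £1,470,000 = £294,000
Cap at £294,000: £1,349,270 exceeds the cap → £294,000

£294,000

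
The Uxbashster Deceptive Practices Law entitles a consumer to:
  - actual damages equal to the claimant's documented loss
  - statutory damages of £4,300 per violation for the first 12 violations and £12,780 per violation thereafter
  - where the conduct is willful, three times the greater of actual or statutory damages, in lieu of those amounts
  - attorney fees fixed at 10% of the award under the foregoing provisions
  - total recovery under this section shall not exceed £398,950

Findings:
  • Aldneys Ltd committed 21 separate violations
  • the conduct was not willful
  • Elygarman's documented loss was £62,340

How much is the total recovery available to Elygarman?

£251,856

First 12 violations: 12 × £4,300 = £51,600
Remaining violations: (21 − 12) × £12,780 = £115,020
Statutory damages: £51,600 + £115,020 = £166,620
Conduct not willful: the in-lieu enhancement does not apply.
Actual plus statutory damages: £62,340 + £166,620 = £228,960
Attorney fees: 10% of £228,960 = £22,896
Total before cap: £228,960 + £22,896 = £251,856
Cap at £398,950: £251,856 is within the cap, no reduction.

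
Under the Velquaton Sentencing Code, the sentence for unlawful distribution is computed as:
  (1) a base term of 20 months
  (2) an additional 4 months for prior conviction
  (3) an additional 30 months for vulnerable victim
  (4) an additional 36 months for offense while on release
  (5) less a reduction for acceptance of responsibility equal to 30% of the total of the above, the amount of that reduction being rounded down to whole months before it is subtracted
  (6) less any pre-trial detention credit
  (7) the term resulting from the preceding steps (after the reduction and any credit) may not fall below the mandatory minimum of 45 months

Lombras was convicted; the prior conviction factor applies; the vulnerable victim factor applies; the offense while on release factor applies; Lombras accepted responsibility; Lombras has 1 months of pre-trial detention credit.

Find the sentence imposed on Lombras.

62 months

Prior conviction enhancement: +4 months
Vulnerable victim enhancement: +30 months
Offense while on release enhancement: +36 months
Adjusted term: 20 months + 4 months + 30 months + 36 months = 90 months
Acceptance of responsibility reduction: 30% of 90 months = 27 months (rounded down)
After reduction: 90 − 27 = 63 months
Less pre-trial detention credit: 63 months − 1 months = 62 months
Minimum 45 months: 62 months meets the minimum, no increase.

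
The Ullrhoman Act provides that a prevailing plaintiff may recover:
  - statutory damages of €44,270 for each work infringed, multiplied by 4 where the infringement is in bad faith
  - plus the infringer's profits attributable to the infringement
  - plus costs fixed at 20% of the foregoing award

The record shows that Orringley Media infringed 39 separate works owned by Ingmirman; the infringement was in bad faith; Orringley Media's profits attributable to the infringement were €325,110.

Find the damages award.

€8,677,476

Statutory damages: 39 × €44,270 = €1,726,530
Multiplied by 4: 4 × €1,726,530 = €6,906,120
Combined award: €6,906,120 + €325,110 = €7,231,230
Costs: 20% of €7,231,230 = €1,446,246
Award plus costs: €7,231,230 + €1,446,246 = €8,677,476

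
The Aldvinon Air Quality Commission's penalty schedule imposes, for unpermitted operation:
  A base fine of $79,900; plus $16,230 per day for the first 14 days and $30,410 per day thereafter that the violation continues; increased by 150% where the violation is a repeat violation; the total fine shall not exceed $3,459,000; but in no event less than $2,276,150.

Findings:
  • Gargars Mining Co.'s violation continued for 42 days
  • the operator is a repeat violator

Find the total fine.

$2,896,500

First 14 days: 14 × $16,230 = $227,220
Remaining days: (42 − 14) × $30,410 = $851,480
Per-day component: $227,220 + $851,480 = $1,078,700
Base plus per-day: $79,900 + $1,078,700 = $1,158,600
Enhancement: 150% of $1,158,600 = $1,737,900
Enhanced fine: $1,158,600 + $1,737,900 = $2,896,500
Cap at $3,459,000: $2,896,500 is within the cap, no reduction.
Minimum $2,276,150: $2,896,500 meets the minimum, no increase.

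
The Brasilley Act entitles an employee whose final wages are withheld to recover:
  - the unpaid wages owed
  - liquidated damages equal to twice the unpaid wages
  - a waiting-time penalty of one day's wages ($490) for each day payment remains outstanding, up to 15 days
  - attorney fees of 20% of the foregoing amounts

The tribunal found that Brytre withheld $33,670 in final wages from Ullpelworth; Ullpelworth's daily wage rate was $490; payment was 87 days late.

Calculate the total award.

Doubled: 2 × $33,670 = $67,340
Penalty days: min(87, 15) = 15
Waiting-time penalty: 15 × $490 = $7,350
Subtotal: $33,670 + $67,340 + $7,350 = $108,360
Attorney fees: 20% of $108,360 = $21,672
Total award: $108,360 + $21,672 = $130,032

$130,032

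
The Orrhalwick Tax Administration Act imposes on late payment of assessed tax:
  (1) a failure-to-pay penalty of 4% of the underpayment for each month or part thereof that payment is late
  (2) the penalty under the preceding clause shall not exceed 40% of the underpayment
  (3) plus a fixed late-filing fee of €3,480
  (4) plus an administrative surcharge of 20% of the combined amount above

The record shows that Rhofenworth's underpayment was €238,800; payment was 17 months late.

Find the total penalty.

Penalty: €118,800

Accrued rate: 4% × 17 = 68%, capped at 40% → 40%
Failure-to-pay penalty: 40% of €238,800 = €95,520
Penalty before surcharge: €95,520 + €3,480 = €99,000
Administrative surcharge: 20% of €99,000 = €19,800
Total penalty: €99,000 + €19,800 = €118,800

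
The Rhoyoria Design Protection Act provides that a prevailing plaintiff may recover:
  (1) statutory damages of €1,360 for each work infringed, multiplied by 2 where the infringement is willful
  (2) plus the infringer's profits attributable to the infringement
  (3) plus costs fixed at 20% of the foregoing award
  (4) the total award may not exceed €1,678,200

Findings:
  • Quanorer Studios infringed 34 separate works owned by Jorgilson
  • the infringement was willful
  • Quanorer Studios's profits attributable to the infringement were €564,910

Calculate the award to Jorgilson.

€788,868

Statutory damages: 34 × €1,360 = €46,240
Doubled: 2 × €46,240 = €92,480
Combined award: €92,480 + €564,910 = €657,390
Costs: 20% of €657,390 = €131,478
Award plus costs: €657,390 + €131,478 = €788,868
Cap at €1,678,200: €788,868 is within the cap, no reduction.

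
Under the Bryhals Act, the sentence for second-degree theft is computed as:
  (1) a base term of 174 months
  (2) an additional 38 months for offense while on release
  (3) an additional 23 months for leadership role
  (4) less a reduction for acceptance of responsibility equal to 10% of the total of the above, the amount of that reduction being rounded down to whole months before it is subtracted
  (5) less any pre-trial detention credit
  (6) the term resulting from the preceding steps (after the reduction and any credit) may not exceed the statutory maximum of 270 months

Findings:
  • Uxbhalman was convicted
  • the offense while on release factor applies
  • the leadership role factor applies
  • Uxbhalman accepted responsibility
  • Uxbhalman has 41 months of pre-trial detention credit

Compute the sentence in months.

171 months

Offense while on release enhancement: +38 months
Leadership role enhancement: +23 months
Adjusted term: 174 months + 38 months + 23 months = 235 months
Acceptance of responsibility reduction: 10% of 235 months = 23 months (rounded down)
After reduction: 235 − 23 = 212 months
Less pre-trial detention credit: 212 months − 41 months = 171 months
Cap at 270 months: 171 months is within the cap, no reduction.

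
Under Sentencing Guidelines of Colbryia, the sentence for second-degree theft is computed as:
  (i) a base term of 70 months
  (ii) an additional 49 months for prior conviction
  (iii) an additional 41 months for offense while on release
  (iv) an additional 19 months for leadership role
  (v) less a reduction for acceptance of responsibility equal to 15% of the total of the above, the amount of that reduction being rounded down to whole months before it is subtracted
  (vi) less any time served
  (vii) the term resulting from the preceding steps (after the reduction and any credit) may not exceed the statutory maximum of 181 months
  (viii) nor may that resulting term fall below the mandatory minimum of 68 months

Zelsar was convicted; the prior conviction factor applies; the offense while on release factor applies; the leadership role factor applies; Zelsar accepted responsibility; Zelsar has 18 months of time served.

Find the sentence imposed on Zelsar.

Prior conviction enhancement: +49 months
Offense while on release enhancement: +41 months
Leadership role enhancement: +19 months
Adjusted term: 70 months + 49 months + 41 months + 19 months = 179 months
Acceptance of responsibility reduction: 15% of 179 months = 26 months (rounded down)
After reduction: 179 − 26 = 153 months
Less time served: 153 months − 18 months = 135 months
Cap at 181 months: 135 months is within the cap, no reduction.
Minimum 68 months: 135 months meets the minimum, no increase.

Sentence: 135 months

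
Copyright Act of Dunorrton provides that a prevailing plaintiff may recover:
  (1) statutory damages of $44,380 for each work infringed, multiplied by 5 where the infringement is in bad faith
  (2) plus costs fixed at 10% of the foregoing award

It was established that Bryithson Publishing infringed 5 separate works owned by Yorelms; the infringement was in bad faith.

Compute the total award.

Statutory damages: 5 × $44,380 = $221,900
Multiplied by 5: 5 × $221,900 = $1,109,500
Costs: 10% of $1,109,500 = $110,950
Award plus costs: $1,109,500 + $110,950 = $1,220,450

$1,220,450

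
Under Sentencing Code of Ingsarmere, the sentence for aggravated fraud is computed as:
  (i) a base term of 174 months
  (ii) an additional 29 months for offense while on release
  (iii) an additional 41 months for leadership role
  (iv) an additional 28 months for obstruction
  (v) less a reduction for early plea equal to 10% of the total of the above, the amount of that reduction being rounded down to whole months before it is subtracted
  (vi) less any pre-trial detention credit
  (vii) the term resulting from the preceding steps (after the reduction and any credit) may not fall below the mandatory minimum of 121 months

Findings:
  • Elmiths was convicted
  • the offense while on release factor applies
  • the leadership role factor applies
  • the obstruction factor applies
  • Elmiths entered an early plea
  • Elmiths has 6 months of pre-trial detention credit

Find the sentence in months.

239 months

Offense while on release enhancement: +29 months
Leadership role enhancement: +41 months
Obstruction enhancement: +28 months
Adjusted term: 174 months + 29 months + 41 months + 28 months = 272 months
Early plea reduction: 10% of 272 months = 27 months (rounded down)
After reduction: 272 − 27 = 245 months
Less pre-trial detention credit: 245 months − 6 months = 239 months
Minimum 121 months: 239 months meets the minimum, no increase.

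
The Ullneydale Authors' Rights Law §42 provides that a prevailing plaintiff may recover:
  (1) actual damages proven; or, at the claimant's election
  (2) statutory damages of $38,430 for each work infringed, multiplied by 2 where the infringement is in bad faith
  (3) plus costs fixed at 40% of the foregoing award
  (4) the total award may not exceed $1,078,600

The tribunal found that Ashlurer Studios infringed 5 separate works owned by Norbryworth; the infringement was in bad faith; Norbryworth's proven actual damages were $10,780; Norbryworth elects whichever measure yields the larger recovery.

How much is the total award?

Statutory damages: 5 × $38,430 = $192,150
Doubled: 2 × $192,150 = $384,300
Greater of actual damages ($10,780) or enhanced statutory damages ($384,300): $384,300
Costs: 40% of $384,300 = $153,720
Award plus costs: $384,300 + $153,720 = $538,020
Cap at $1,078,600: $538,020 is within the cap, no reduction.

$538,020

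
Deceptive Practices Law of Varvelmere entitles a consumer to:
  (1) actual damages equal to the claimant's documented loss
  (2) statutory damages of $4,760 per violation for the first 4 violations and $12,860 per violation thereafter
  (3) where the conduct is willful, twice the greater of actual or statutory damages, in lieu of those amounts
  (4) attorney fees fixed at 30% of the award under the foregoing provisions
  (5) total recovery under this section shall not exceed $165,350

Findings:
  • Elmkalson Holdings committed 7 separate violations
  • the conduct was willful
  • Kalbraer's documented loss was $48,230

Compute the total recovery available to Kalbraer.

$149,812

First 4 violations: 4 × $4,760 = $19,040
Remaining violations: (7 − 4) × $12,860 = $38,580
Statutory damages: $19,040 + $38,580 = $57,620
Greater of actual damages ($48,230) or statutory damages ($57,620): $57,620
Doubled: 2 × $57,620 = $115,240
Attorney fees: 30% of $115,240 = $34,572
Total before cap: $115,240 + $34,572 = $149,812
Cap at $165,350: $149,812 is within the cap, no reduction.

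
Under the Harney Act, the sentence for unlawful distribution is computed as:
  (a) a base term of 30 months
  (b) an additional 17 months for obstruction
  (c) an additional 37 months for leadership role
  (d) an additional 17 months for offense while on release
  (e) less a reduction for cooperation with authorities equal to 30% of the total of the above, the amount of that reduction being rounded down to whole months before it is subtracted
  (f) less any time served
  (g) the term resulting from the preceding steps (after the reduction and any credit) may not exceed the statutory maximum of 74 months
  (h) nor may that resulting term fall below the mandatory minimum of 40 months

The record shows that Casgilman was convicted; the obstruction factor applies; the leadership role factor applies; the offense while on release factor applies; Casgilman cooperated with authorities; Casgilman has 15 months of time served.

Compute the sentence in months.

56 months

Obstruction enhancement: +17 months
Leadership role enhancement: +37 months
Offense while on release enhancement: +17 months
Adjusted term: 30 months + 17 months + 37 months + 17 months = 101 months
Cooperation with authorities reduction: 30% of 101 months = 30 months (rounded down)
After reduction: 101 − 30 = 71 months
Less time served: 71 months − 15 months = 56 months
Cap at 74 months: 56 months is within the cap, no reduction.
Minimum 40 months: 56 months meets the minimum, no increase.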